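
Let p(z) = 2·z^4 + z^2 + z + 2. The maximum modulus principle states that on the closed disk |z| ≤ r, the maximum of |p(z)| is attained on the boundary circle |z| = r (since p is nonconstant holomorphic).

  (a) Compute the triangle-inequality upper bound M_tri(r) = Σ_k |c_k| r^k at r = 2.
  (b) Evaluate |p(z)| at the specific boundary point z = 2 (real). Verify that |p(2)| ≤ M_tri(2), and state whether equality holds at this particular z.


Coefficients: c_0 = 2, c_1 = 1, c_2 = 1, c_3 = 0, c_4 = 2. Radius r = 2.
Part (a). Triangle bound: M_tri(r) = Σ_k |c_k| r^k
  = |2|·2^0 + |1|·2^1 + |1|·2^2 + |0|·2^3 + |2|·2^4
  = 2 + 2 + 4 + 0 + 32 = 40.
This bounds M(r) := max_{|z|=r} |p(z)| from above; equality holds iff all terms c_k z^k can be made to align in phase at a single z on |z|=r.
Part (b). At z = 2 (real, on the circle |z| = r):
  p(2) = (2)·2^0 + (1)·2^1 + (1)·2^2 + (0)·2^3 + (2)·2^4 = 40.
  |p(2)| = 40.
Since all nonzero coefficients share the same sign, |p(2)| = 40 = M_tri(2); the triangle bound is attained at z = 2, so in fact M(r) = 40.

M_tri(2) = 40; |p(2)| = 40; equality at z=2: yes.


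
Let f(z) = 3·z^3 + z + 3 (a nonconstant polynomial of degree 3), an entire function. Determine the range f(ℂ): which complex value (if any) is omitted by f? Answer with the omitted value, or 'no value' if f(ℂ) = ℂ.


Little Picard bounds the complement of f(ℂ) to at most one point.
For every w ∈ ℂ, the equation p(z) − w = 0 is a nonconstant polynomial in z and hence has at least one root by the fundamental theorem of algebra. So p is surjective onto ℂ, omitting no value.

Omitted value: no value.


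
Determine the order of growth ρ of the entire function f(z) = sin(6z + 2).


sin(w) is a linear combination of e^{iw} and e^{−iw} (or e^w, e^{−w} in the hyperbolic case), so |sin(w)| ≤ e^{|w|}. With w = 6z + 2, |w| ≤ 6|z| + 2 = 6r + 2 on |z| = r, giving M(r) ≤ e^{6r + 2}, so ρ ≤ 1. On a suitable ray (z = it for sin/cos; z = t for sinh/cosh, t real → ∞), |sin(6z + 2)| grows like e^{6|t|}/2, so ρ ≥ 1. Hence ρ = 1.
Therefore ρ = 1.

Order ρ = 1.


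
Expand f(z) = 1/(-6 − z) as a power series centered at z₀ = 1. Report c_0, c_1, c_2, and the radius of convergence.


Let w = z − z₀, so z = z₀ + w.
Then -6 − z = -6 − (z₀ + w) = (-6 − z₀) − w = -7 − w.
f(z) = 1/(-7 − w) = (1/(-7)) · 1/(1 − w/(-7)) = Σ_{n≥0} w^n / (-7)^(n+1).
So c_n = 1/(-7)^(n+1):
  c_0 = 1/(-7)^1 = -1/7.
  c_1 = 1/(-7)^2 = 1/49.
  c_2 = 1/(-7)^3 = -1/343.
The series is valid for |w/d| < 1, i.e. |z − z₀| < |d|.
Radius of convergence: R = |-6 − z₀| = |-7| = 7 (distance from z₀ to the singularity z = -6).

c_0 = -1/7, c_1 = 1/49, c_2 = -1/343; R = 7.


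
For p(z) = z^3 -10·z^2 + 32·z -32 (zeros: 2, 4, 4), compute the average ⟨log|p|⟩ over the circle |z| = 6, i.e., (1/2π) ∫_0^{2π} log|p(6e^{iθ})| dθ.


Zeros: 2, 4, 4; r = 6.
Inside |z| < r: 2, 4, 4. Outside (|z| ≥ r): ∅.
p(0) = -32, so log|p(0)| = log(32) = 3.4657.
Apply Jensen: I(r) = log|p(0)| + Σ_k log(r/|z_k|), summed over zeros inside |z| < r.
  log(r/|z_k|) for z_k = 2: log(6/2) = 1.0986
  log(r/|z_k|) for z_k = 4: log(6/4) = 0.4055
  log(r/|z_k|) for z_k = 4: log(6/4) = 0.4055
Sum over inside zeros: 1.9095.
I(r) = log|p(0)| + (inside sum) = 3.4657 + 1.9095 = 5.3753.
Closed form (all zeros inside, monic): I(r) = n·log(r) = 3·log(6) = 5.3753. ✓

I(r) ≈ 5.3753.


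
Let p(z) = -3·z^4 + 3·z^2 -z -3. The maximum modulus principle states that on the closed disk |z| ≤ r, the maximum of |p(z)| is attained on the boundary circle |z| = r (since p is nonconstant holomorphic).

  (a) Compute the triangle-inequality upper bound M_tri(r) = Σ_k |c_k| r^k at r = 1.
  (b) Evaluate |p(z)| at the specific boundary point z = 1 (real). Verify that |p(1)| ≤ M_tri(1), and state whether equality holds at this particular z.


Coefficients: c_0 = -3, c_1 = -1, c_2 = 3, c_3 = 0, c_4 = -3. Radius r = 1.
Part (a). Triangle bound: M_tri(r) = Σ_k |c_k| r^k
  = |-3|·1^0 + |-1|·1^1 + |3|·1^2 + |0|·1^3 + |-3|·1^4
  = 3 + 1 + 3 + 0 + 3 = 10.
This bounds M(r) := max_{|z|=r} |p(z)| from above; equality holds iff all terms c_k z^k can be made to align in phase at a single z on |z|=r.
Part (b). At z = 1 (real, on the circle |z| = r):
  p(1) = (-3)·1^0 + (-1)·1^1 + (3)·1^2 + (0)·1^3 + (-3)·1^4 = -4.
  |p(1)| = 4.
Check: |p(1)| = 4 ≤ 10 = M_tri(1). ✓ Equality does not hold at z = 1 (the coefficients have mixed signs, so the terms do not all align in phase there).

M_tri(1) = 10; |p(1)| = 4; equality at z=1: no.


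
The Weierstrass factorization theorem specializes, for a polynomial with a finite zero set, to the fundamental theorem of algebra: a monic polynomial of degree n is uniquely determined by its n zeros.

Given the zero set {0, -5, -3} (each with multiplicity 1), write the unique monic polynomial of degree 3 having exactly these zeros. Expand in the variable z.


The polynomial is p(z) = ∏_{α ∈ S} (z − α), where S = {0, -5, -3}.
Expanding the product yields: p(z) = z^3 + 8·z^2 + 15·z.
The resulting polynomial has degree 3 and real coefficients as required.

p(z) = z^3 + 8·z^2 + 15·z.


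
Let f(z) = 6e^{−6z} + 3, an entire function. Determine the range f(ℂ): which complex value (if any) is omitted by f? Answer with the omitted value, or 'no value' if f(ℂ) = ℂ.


Little Picard bounds the complement of f(ℂ) to at most one point.
e^{−6z} is never zero on ℂ, so 6·e^{−6z} takes every value in ℂ ∖ {0}. Adding 3 shifts the range to ℂ ∖ {3}. Thus f omits exactly the value 3.

Omitted value: 3.


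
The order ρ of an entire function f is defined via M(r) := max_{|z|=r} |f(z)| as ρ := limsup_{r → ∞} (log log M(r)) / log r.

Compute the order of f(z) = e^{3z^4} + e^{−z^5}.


Each summand is entire of order 4 and 5 respectively (as in the single-exponential case). The order of a sum is at most the max of the orders, so ρ ≤ 5. For the lower bound: on |z|=r choose arg z so that -1z^5 is real positive; then |e^{-1z^5}| = e^{1r^5} while |e^{3z^4}| ≤ e^{3r^4} = o(e^{1r^5}). So |f| ≥ e^{1r^5}(1 − o(1)) and ρ ≥ 5. Hence ρ = max(4, 5) = 5.
Therefore ρ = 5.

Order ρ = 5.


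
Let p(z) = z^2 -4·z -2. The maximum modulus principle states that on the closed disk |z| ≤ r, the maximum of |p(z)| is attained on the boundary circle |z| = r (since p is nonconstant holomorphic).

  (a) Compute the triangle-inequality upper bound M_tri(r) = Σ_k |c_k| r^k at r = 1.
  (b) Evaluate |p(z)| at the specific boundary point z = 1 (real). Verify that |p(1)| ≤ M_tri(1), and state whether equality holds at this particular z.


Coefficients: c_0 = -2, c_1 = -4, c_2 = 1. Radius r = 1.
Part (a). Triangle bound: M_tri(r) = Σ_k |c_k| r^k
  = |-2|·1^0 + |-4|·1^1 + |1|·1^2
  = 2 + 4 + 1 = 7.
This bounds M(r) := max_{|z|=r} |p(z)| from above; equality holds iff all terms c_k z^k can be made to align in phase at a single z on |z|=r.
Part (b). At z = 1 (real, on the circle |z| = r):
  p(1) = (-2)·1^0 + (-4)·1^1 + (1)·1^2 = -5.
  |p(1)| = 5.
Check: |p(1)| = 5 ≤ 7 = M_tri(1). ✓ Equality does not hold at z = 1 (the coefficients have mixed signs, so the terms do not all align in phase there).

M_tri(1) = 7; |p(1)| = 5; equality at z=1: no.


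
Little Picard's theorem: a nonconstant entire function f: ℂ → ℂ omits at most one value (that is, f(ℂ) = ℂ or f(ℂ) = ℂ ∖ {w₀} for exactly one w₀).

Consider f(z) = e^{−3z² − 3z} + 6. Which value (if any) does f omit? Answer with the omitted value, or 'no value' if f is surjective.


Little Picard bounds the complement of f(ℂ) to at most one point.
The exponent g(z) = −3z² − 3z is a nonconstant polynomial, hence surjective onto ℂ. So e^{g(z)} takes every value in {e^w : w ∈ ℂ} = ℂ ∖ {0}. Adding 6 shifts the range to ℂ ∖ {6}. f omits exactly 6.

Omitted value: 6.


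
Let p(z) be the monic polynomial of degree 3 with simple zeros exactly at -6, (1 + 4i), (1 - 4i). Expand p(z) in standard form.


The polynomial is p(z) = ∏_{α ∈ S} (z − α), where S = {-6, (1 + 4i), (1 - 4i)}.
Expanding the product yields: p(z) = z^3 + 4·z^2 + 5·z + 102.
Note conjugate pairs combine to real quadratics: (z − (1+4i))(z − (1−4i)) = z² − 2z + 17.
The resulting polynomial has degree 3 and real coefficients as required.

p(z) = z^3 + 4·z^2 + 5·z + 102.


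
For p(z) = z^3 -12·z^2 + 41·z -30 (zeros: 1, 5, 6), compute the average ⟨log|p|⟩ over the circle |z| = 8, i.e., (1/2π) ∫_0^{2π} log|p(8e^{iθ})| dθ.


Zeros: 1, 5, 6; r = 8.
Inside |z| < r: 1, 5, 6. Outside (|z| ≥ r): ∅.
p(0) = -30, so log|p(0)| = log(30) = 3.4012.
Apply Jensen: I(r) = log|p(0)| + Σ_k log(r/|z_k|), summed over zeros inside |z| < r.
  log(r/|z_k|) for z_k = 1: log(8/1) = 2.0794
  log(r/|z_k|) for z_k = 5: log(8/5) = 0.4700
  log(r/|z_k|) for z_k = 6: log(8/6) = 0.2877
Sum over inside zeros: 2.8371.
I(r) = log|p(0)| + (inside sum) = 3.4012 + 2.8371 = 6.2383.
Closed form (all zeros inside, monic): I(r) = n·log(r) = 3·log(8) = 6.2383. ✓

I(r) ≈ 6.2383.


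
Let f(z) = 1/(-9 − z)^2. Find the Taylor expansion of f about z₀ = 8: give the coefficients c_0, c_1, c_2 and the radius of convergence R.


Let w = z − z₀, so z = z₀ + w.
Then -9 − z = -9 − (z₀ + w) = (-9 − z₀) − w = -17 − w.
f(z) = 1/(-17 − w)^2 = (1/(-17)^2) · (1 − w/(-17))^{−2}.
By the binomial series (1−u)^{−2} = Σ_{n≥0} C(n+1, 1) u^n for |u|<1, with u = w/(-17):
  c_n = C(n+1, 1) / (-17)^(n+2).
  c_0 = 1/(-17)^2 = 1/289.
  c_1 = 2/(-17)^3 = -2/4913.
  c_2 = 3/(-17)^4 = 3/83521.
The series is valid for |w/d| < 1, i.e. |z − z₀| < |d|.
Radius of convergence: R = |-9 − z₀| = |-17| = 17 (distance from z₀ to the singularity z = -9).

c_0 = 1/289, c_1 = -2/4913, c_2 = 3/83521; R = 17.


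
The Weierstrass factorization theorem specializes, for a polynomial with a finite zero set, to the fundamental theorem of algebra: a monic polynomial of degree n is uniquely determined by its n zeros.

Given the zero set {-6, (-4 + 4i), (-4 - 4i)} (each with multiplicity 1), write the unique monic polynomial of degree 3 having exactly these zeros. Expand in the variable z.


The polynomial is p(z) = ∏_{α ∈ S} (z − α), where S = {-6, (-4 + 4i), (-4 - 4i)}.
Expanding the product yields: p(z) = z^3 + 14·z^2 + 80·z + 192.
Note conjugate pairs combine to real quadratics: (z − (-4+4i))(z − (-4−4i)) = z² + 8z + 32.
The resulting polynomial has degree 3 and real coefficients as required.

p(z) = z^3 + 14·z^2 + 80·z + 192.


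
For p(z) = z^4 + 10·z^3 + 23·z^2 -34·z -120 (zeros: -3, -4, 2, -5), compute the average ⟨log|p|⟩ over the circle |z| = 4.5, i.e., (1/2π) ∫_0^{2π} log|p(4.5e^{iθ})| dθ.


Zeros: -5, -4, -3, 2; r = 4.5.
Inside |z| < r: -4, -3, 2. Outside (|z| ≥ r): -5.
p(0) = -120, so log|p(0)| = log(120) = 4.7875.
Apply Jensen: I(r) = log|p(0)| + Σ_k log(r/|z_k|), summed over zeros inside |z| < r.
  log(r/|z_k|) for z_k = -3: log(4.5/3) = 0.4055
  log(r/|z_k|) for z_k = -4: log(4.5/4) = 0.1178
  log(r/|z_k|) for z_k = 2: log(4.5/2) = 0.8109
  Outside zeros (-5) contribute nothing to the Jensen sum.
Sum over inside zeros: 1.3342.
I(r) = log|p(0)| + (inside sum) = 4.7875 + 1.3342 = 6.1217.
Note: since some zeros are outside |z| ≤ r, the simplified n·log(r) form does NOT apply — only the inside zeros contribute.

I(r) ≈ 6.1217.


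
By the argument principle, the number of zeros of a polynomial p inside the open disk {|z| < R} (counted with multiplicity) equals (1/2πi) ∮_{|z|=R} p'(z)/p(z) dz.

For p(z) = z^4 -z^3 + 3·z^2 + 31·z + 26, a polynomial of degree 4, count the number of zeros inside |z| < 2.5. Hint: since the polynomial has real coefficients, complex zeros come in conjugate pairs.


The zeros of p are: (2 + 3i), (2 - 3i), -2, -1.
Their magnitudes are: 3.606, 3.606, 2, 1.
Zeros with |z| < R = 2.5: -2, -1.
Count = 2.
By the argument principle, (1/2πi) ∮_{|z|=R} p'(z)/p(z) dz equals exactly this count.

Number of zeros inside |z| < 2.5: 2.


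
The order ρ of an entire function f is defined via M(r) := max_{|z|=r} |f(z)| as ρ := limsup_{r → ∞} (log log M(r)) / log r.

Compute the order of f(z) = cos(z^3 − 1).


Write cos(w) = (e^{iw} ± e^{−iw})/(2 or 2i), so |cos(w)| ≤ e^{|w|}. With w = z^3 − 1, |w| ≤ 1r^3 + 1 on |z|=r, giving M(r) ≤ e^{1r^3 + 1} and ρ ≤ 3. For the lower bound, choose z on |z|=r with 1z^3 purely imaginary of modulus 1r^3; then |cos(z^3 − 1)| grows like e^{1r^3}/2, so ρ ≥ 3. Hence ρ = 3.
Therefore ρ = 3.

Order ρ = 3.


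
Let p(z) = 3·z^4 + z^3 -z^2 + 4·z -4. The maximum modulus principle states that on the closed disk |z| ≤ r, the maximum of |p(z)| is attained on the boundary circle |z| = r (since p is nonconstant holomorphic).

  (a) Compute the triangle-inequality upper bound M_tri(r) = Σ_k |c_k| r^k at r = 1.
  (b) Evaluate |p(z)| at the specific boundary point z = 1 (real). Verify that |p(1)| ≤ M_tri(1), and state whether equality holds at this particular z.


Coefficients: c_0 = -4, c_1 = 4, c_2 = -1, c_3 = 1, c_4 = 3. Radius r = 1.
Part (a). Triangle bound: M_tri(r) = Σ_k |c_k| r^k
  = |-4|·1^0 + |4|·1^1 + |-1|·1^2 + |1|·1^3 + |3|·1^4
  = 4 + 4 + 1 + 1 + 3 = 13.
This bounds M(r) := max_{|z|=r} |p(z)| from above; equality holds iff all terms c_k z^k can be made to align in phase at a single z on |z|=r.
Part (b). At z = 1 (real, on the circle |z| = r):
  p(1) = (-4)·1^0 + (4)·1^1 + (-1)·1^2 + (1)·1^3 + (3)·1^4 = 3.
  |p(1)| = 3.
Check: |p(1)| = 3 ≤ 13 = M_tri(1). ✓ Equality does not hold at z = 1 (the coefficients have mixed signs, so the terms do not all align in phase there).

M_tri(1) = 13; |p(1)| = 3; equality at z=1: no.


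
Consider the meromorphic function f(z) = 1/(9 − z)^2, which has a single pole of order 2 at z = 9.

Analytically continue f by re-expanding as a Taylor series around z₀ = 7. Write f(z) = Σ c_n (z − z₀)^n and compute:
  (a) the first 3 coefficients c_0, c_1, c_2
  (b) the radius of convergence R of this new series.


Let w = z − z₀, so z = z₀ + w.
Then 9 − z = 9 − (z₀ + w) = (9 − z₀) − w = 2 − w.
f(z) = 1/(2 − w)^2 = (1/(2)^2) · (1 − w/(2))^{−2}.
By the binomial series (1−u)^{−2} = Σ_{n≥0} C(n+1, 1) u^n for |u|<1, with u = w/(2):
  c_n = C(n+1, 1) / (2)^(n+2).
  c_0 = 1/(2)^2 = 1/4.
  c_1 = 2/(2)^3 = 1/4.
  c_2 = 3/(2)^4 = 3/16.
The series is valid for |w/d| < 1, i.e. |z − z₀| < |d|.
Radius of convergence: R = |9 − z₀| = |2| = 2 (distance from z₀ to the singularity z = 9).

c_0 = 1/4, c_1 = 1/4, c_2 = 3/16; R = 2.


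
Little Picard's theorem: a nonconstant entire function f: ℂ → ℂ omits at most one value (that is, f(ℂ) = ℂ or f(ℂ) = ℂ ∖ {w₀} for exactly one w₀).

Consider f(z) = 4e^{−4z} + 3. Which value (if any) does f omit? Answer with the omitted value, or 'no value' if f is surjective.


Little Picard bounds the complement of f(ℂ) to at most one point.
e^{−4z} is never zero on ℂ, so 4·e^{−4z} takes every value in ℂ ∖ {0}. Adding 3 shifts the range to ℂ ∖ {3}. Thus f omits exactly the value 3.

Omitted value: 3.


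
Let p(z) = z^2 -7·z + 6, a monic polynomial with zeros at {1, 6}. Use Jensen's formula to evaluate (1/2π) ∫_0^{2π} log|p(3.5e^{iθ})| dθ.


Zeros: 1, 6; r = 3.5.
Inside |z| < r: 1. Outside (|z| ≥ r): 6.
p(0) = 6, so log|p(0)| = log(6) = 1.7918.
Apply Jensen: I(r) = log|p(0)| + Σ_k log(r/|z_k|), summed over zeros inside |z| < r.
  log(r/|z_k|) for z_k = 1: log(3.5/1) = 1.2528
  Outside zeros (6) contribute nothing to the Jensen sum.
Sum over inside zeros: 1.2528.
I(r) = log|p(0)| + (inside sum) = 1.7918 + 1.2528 = 3.0445.
Note: since some zeros are outside |z| ≤ r, the simplified n·log(r) form does NOT apply — only the inside zeros contribute.

I(r) ≈ 3.0445.


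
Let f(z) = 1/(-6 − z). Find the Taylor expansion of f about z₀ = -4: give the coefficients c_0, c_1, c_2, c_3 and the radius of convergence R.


Let w = z − z₀, so z = z₀ + w.
Then -6 − z = -6 − (z₀ + w) = (-6 − z₀) − w = -2 − w.
f(z) = 1/(-2 − w) = (1/(-2)) · 1/(1 − w/(-2)) = Σ_{n≥0} w^n / (-2)^(n+1).
So c_n = 1/(-2)^(n+1):
  c_0 = 1/(-2)^1 = -1/2.
  c_1 = 1/(-2)^2 = 1/4.
  c_2 = 1/(-2)^3 = -1/8.
  c_3 = 1/(-2)^4 = 1/16.
The series is valid for |w/d| < 1, i.e. |z − z₀| < |d|.
Radius of convergence: R = |-6 − z₀| = |-2| = 2 (distance from z₀ to the singularity z = -6).

c_0 = -1/2, c_1 = 1/4, c_2 = -1/8, c_3 = 1/16; R = 2.


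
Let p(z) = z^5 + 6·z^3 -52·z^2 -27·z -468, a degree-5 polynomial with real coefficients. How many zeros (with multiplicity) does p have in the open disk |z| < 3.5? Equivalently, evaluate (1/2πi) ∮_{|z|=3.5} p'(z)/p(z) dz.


The zeros of p are: 4, (-2 + 3i), (-2 - 3i), (0 + 3i), (0 - 3i).
Their magnitudes are: 4, 3.606, 3.606, 3, 3.
Zeros with |z| < R = 3.5: (0 + 3i), (0 - 3i).
Count = 2.
By the argument principle, (1/2πi) ∮_{|z|=R} p'(z)/p(z) dz equals exactly this count.

Number of zeros inside |z| < 3.5: 2.


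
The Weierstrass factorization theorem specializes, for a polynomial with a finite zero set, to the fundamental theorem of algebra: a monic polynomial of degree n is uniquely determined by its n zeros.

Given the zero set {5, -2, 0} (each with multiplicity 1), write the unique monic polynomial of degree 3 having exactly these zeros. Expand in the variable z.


The polynomial is p(z) = ∏_{α ∈ S} (z − α), where S = {5, -2, 0}.
Expanding the product yields: p(z) = z^3 -3·z^2 -10·z.
The resulting polynomial has degree 3 and real coefficients as required.

p(z) = z^3 -3·z^2 -10·z.


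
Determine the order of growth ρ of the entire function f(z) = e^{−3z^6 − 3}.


|e^{−3z^6 − 3}| = e^{Re(-3·z^6) + -3} ≤ e^{3|z|^6 + -3} = e^{3r^6 + -3} on |z| = r, so ρ ≤ 6. Choosing z on |z|=r so that -3·z^6 is real positive (always possible by picking arg z appropriately) gives |f(z)| = e^{3r^6 + -3}, matching the bound. The additive constant -3 does not affect log log M(r) ~ 6·log r. Hence ρ = 6.
Therefore ρ = 6.

Order ρ = 6.


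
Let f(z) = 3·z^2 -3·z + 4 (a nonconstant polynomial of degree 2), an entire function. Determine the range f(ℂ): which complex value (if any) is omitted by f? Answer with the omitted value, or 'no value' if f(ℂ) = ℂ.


Little Picard bounds the complement of f(ℂ) to at most one point.
For every w ∈ ℂ, the equation p(z) − w = 0 is a nonconstant polynomial in z and hence has at least one root by the fundamental theorem of algebra. So p is surjective onto ℂ, omitting no value.

Omitted value: no value.


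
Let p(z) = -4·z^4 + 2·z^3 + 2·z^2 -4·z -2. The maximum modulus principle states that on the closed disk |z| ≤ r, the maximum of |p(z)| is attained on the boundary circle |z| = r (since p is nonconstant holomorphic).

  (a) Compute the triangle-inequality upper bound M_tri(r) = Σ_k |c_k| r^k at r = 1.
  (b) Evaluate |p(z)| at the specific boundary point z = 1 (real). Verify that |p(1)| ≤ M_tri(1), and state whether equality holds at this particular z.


Coefficients: c_0 = -2, c_1 = -4, c_2 = 2, c_3 = 2, c_4 = -4. Radius r = 1.
Part (a). Triangle bound: M_tri(r) = Σ_k |c_k| r^k
  = |-2|·1^0 + |-4|·1^1 + |2|·1^2 + |2|·1^3 + |-4|·1^4
  = 2 + 4 + 2 + 2 + 4 = 14.
This bounds M(r) := max_{|z|=r} |p(z)| from above; equality holds iff all terms c_k z^k can be made to align in phase at a single z on |z|=r.
Part (b). At z = 1 (real, on the circle |z| = r):
  p(1) = (-2)·1^0 + (-4)·1^1 + (2)·1^2 + (2)·1^3 + (-4)·1^4 = -6.
  |p(1)| = 6.
Check: |p(1)| = 6 ≤ 14 = M_tri(1). ✓ Equality does not hold at z = 1 (the coefficients have mixed signs, so the terms do not all align in phase there).

M_tri(1) = 14; |p(1)| = 6; equality at z=1: no.


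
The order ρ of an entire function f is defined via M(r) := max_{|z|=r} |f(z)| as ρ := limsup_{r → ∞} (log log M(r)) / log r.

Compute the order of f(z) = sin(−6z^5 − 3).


Write sin(w) = (e^{iw} ± e^{−iw})/(2 or 2i), so |sin(w)| ≤ e^{|w|}. With w = −6z^5 − 3, |w| ≤ 6r^5 + 3 on |z|=r, giving M(r) ≤ e^{6r^5 + 3} and ρ ≤ 5. For the lower bound, choose z on |z|=r with -6z^5 purely imaginary of modulus 6r^5; then |sin(−6z^5 − 3)| grows like e^{6r^5}/2, so ρ ≥ 5. Hence ρ = 5.
Therefore ρ = 5.

Order ρ = 5.


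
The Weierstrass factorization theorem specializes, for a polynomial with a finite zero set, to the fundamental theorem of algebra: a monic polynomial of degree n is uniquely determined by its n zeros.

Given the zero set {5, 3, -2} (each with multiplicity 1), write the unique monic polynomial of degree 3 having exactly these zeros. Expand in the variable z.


The polynomial is p(z) = ∏_{α ∈ S} (z − α), where S = {5, 3, -2}.
Expanding the product yields: p(z) = z^3 -6·z^2 -z + 30.
The resulting polynomial has degree 3 and real coefficients as required.

p(z) = z^3 -6·z^2 -z + 30.


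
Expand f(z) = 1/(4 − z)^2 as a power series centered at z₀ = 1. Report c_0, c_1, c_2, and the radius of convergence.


Let w = z − z₀, so z = z₀ + w.
Then 4 − z = 4 − (z₀ + w) = (4 − z₀) − w = 3 − w.
f(z) = 1/(3 − w)^2 = (1/(3)^2) · (1 − w/(3))^{−2}.
By the binomial series (1−u)^{−2} = Σ_{n≥0} C(n+1, 1) u^n for |u|<1, with u = w/(3):
  c_n = C(n+1, 1) / (3)^(n+2).
  c_0 = 1/(3)^2 = 1/9.
  c_1 = 2/(3)^3 = 2/27.
  c_2 = 3/(3)^4 = 1/27.
The series is valid for |w/d| < 1, i.e. |z − z₀| < |d|.
Radius of convergence: R = |4 − z₀| = |3| = 3 (distance from z₀ to the singularity z = 4).

c_0 = 1/9, c_1 = 2/27, c_2 = 1/27; R = 3.


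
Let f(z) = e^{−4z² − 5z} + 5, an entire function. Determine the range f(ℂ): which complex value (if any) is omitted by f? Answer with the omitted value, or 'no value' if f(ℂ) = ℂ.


Little Picard bounds the complement of f(ℂ) to at most one point.
The exponent g(z) = −4z² − 5z is a nonconstant polynomial, hence surjective onto ℂ. So e^{g(z)} takes every value in {e^w : w ∈ ℂ} = ℂ ∖ {0}. Adding 5 shifts the range to ℂ ∖ {5}. f omits exactly 5.

Omitted value: 5.


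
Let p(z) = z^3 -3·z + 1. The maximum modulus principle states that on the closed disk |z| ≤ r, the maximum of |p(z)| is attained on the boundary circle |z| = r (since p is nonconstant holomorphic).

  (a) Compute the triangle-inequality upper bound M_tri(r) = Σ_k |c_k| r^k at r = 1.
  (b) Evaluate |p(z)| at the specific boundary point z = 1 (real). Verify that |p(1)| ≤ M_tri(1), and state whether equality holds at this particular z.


Coefficients: c_0 = 1, c_1 = -3, c_2 = 0, c_3 = 1. Radius r = 1.
Part (a). Triangle bound: M_tri(r) = Σ_k |c_k| r^k
  = |1|·1^0 + |-3|·1^1 + |0|·1^2 + |1|·1^3
  = 1 + 3 + 0 + 1 = 5.
This bounds M(r) := max_{|z|=r} |p(z)| from above; equality holds iff all terms c_k z^k can be made to align in phase at a single z on |z|=r.
Part (b). At z = 1 (real, on the circle |z| = r):
  p(1) = (1)·1^0 + (-3)·1^1 + (0)·1^2 + (1)·1^3 = -1.
  |p(1)| = 1.
Check: |p(1)| = 1 ≤ 5 = M_tri(1). ✓ Equality does not hold at z = 1 (the coefficients have mixed signs, so the terms do not all align in phase there).

M_tri(1) = 5; |p(1)| = 1; equality at z=1: no.


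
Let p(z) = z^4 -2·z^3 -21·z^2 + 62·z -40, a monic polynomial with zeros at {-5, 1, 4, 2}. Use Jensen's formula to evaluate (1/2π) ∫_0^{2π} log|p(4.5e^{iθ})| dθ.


Zeros: -5, 1, 2, 4; r = 4.5.
Inside |z| < r: 1, 2, 4. Outside (|z| ≥ r): -5.
p(0) = -40, so log|p(0)| = log(40) = 3.6889.
Apply Jensen: I(r) = log|p(0)| + Σ_k log(r/|z_k|), summed over zeros inside |z| < r.
  log(r/|z_k|) for z_k = 1: log(4.5/1) = 1.5041
  log(r/|z_k|) for z_k = 4: log(4.5/4) = 0.1178
  log(r/|z_k|) for z_k = 2: log(4.5/2) = 0.8109
  Outside zeros (-5) contribute nothing to the Jensen sum.
Sum over inside zeros: 2.4328.
I(r) = log|p(0)| + (inside sum) = 3.6889 + 2.4328 = 6.1217.
Note: since some zeros are outside |z| ≤ r, the simplified n·log(r) form does NOT apply — only the inside zeros contribute.

I(r) ≈ 6.1217.


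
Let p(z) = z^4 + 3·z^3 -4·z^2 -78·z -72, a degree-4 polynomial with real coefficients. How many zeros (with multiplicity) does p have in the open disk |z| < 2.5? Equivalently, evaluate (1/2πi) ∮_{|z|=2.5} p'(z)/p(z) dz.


The zeros of p are: -1, (-3 + 3i), (-3 - 3i), 4.
Their magnitudes are: 1, 4.243, 4.243, 4.
Zeros with |z| < R = 2.5: -1.
Count = 1.
By the argument principle, (1/2πi) ∮_{|z|=R} p'(z)/p(z) dz equals exactly this count.

Number of zeros inside |z| < 2.5: 1.


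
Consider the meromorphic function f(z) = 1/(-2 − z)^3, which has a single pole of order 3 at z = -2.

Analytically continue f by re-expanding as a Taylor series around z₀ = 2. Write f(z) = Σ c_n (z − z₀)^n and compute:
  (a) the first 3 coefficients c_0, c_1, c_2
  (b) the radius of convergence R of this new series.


Let w = z − z₀, so z = z₀ + w.
Then -2 − z = -2 − (z₀ + w) = (-2 − z₀) − w = -4 − w.
f(z) = 1/(-4 − w)^3 = (1/(-4)^3) · (1 − w/(-4))^{−3}.
By the binomial series (1−u)^{−3} = Σ_{n≥0} C(n+2, 2) u^n for |u|<1, with u = w/(-4):
  c_n = C(n+2, 2) / (-4)^(n+3).
  c_0 = 1/(-4)^3 = -1/64.
  c_1 = 3/(-4)^4 = 3/256.
  c_2 = 6/(-4)^5 = -3/512.
The series is valid for |w/d| < 1, i.e. |z − z₀| < |d|.
Radius of convergence: R = |-2 − z₀| = |-4| = 4 (distance from z₀ to the singularity z = -2).

c_0 = -1/64, c_1 = 3/256, c_2 = -3/512; R = 4.


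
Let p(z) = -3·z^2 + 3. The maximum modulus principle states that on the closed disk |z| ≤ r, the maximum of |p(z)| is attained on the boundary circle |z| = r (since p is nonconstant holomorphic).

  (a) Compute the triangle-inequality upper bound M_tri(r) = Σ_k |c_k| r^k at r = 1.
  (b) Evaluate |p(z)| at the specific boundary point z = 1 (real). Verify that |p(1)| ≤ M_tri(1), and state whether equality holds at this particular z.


Coefficients: c_0 = 3, c_1 = 0, c_2 = -3. Radius r = 1.
Part (a). Triangle bound: M_tri(r) = Σ_k |c_k| r^k
  = |3|·1^0 + |0|·1^1 + |-3|·1^2
  = 3 + 0 + 3 = 6.
This bounds M(r) := max_{|z|=r} |p(z)| from above; equality holds iff all terms c_k z^k can be made to align in phase at a single z on |z|=r.
Part (b). At z = 1 (real, on the circle |z| = r):
  p(1) = (3)·1^0 + (0)·1^1 + (-3)·1^2 = 0.
  |p(1)| = 0.
Check: |p(1)| = 0 ≤ 6 = M_tri(1). ✓ Equality does not hold at z = 1 (the coefficients have mixed signs, so the terms do not all align in phase there).

M_tri(1) = 6; |p(1)| = 0; equality at z=1: no.


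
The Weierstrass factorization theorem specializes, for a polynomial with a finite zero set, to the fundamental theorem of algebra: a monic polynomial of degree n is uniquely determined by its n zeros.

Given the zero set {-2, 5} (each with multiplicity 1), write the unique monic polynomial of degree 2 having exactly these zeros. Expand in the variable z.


The polynomial is p(z) = ∏_{α ∈ S} (z − α), where S = {-2, 5}.
Expanding the product yields: p(z) = z^2 -3·z -10.
The resulting polynomial has degree 2 and real coefficients as required.

p(z) = z^2 -3·z -10.


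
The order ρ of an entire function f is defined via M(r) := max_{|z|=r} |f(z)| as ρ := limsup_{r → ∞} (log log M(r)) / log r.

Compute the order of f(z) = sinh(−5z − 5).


sinh(w) is a linear combination of e^{iw} and e^{−iw} (or e^w, e^{−w} in the hyperbolic case), so |sinh(w)| ≤ e^{|w|}. With w = −5z − 5, |w| ≤ 5|z| + 5 = 5r + 5 on |z| = r, giving M(r) ≤ e^{5r + 5}, so ρ ≤ 1. On a suitable ray (z = it for sin/cos; z = t for sinh/cosh, t real → ∞), |sinh(−5z − 5)| grows like e^{5|t|}/2, so ρ ≥ 1. Hence ρ = 1.
Therefore ρ = 1.

Order ρ = 1.


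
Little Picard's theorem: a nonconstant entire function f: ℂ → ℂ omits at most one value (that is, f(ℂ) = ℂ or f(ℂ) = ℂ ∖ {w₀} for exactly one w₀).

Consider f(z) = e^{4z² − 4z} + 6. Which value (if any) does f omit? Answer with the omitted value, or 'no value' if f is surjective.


Little Picard bounds the complement of f(ℂ) to at most one point.
The exponent g(z) = 4z² − 4z is a nonconstant polynomial, hence surjective onto ℂ. So e^{g(z)} takes every value in {e^w : w ∈ ℂ} = ℂ ∖ {0}. Adding 6 shifts the range to ℂ ∖ {6}. f omits exactly 6.

Omitted value: 6.


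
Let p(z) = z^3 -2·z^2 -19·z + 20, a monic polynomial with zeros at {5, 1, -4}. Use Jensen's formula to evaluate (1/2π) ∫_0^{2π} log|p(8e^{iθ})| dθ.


Zeros: -4, 1, 5; r = 8.
Inside |z| < r: -4, 1, 5. Outside (|z| ≥ r): ∅.
p(0) = 20, so log|p(0)| = log(20) = 2.9957.
Apply Jensen: I(r) = log|p(0)| + Σ_k log(r/|z_k|), summed over zeros inside |z| < r.
  log(r/|z_k|) for z_k = 5: log(8/5) = 0.4700
  log(r/|z_k|) for z_k = 1: log(8/1) = 2.0794
  log(r/|z_k|) for z_k = -4: log(8/4) = 0.6931
Sum over inside zeros: 3.2426.
I(r) = log|p(0)| + (inside sum) = 2.9957 + 3.2426 = 6.2383.
Closed form (all zeros inside, monic): I(r) = n·log(r) = 3·log(8) = 6.2383. ✓

I(r) ≈ 6.2383.


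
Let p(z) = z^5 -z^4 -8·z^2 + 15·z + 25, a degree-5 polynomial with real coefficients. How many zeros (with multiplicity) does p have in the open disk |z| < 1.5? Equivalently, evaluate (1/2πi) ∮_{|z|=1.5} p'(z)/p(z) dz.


The zeros of p are: (2 + 1i), (2 - 1i), -1, (-1 + 2i), (-1 - 2i).
Their magnitudes are: 2.236, 2.236, 1, 2.236, 2.236.
Zeros with |z| < R = 1.5: -1.
Count = 1.
By the argument principle, (1/2πi) ∮_{|z|=R} p'(z)/p(z) dz equals exactly this count.

Number of zeros inside |z| < 1.5: 1.


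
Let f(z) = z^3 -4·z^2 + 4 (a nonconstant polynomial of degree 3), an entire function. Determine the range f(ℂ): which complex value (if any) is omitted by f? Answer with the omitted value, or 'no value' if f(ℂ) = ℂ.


Little Picard bounds the complement of f(ℂ) to at most one point.
For every w ∈ ℂ, the equation p(z) − w = 0 is a nonconstant polynomial in z and hence has at least one root by the fundamental theorem of algebra. So p is surjective onto ℂ, omitting no value.

Omitted value: no value.


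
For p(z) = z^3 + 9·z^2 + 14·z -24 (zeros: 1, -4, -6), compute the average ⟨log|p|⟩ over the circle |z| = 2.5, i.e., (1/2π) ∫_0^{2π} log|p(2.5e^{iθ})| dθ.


Zeros: -6, -4, 1; r = 2.5.
Inside |z| < r: 1. Outside (|z| ≥ r): -6, -4.
p(0) = -24, so log|p(0)| = log(24) = 3.1781.
Apply Jensen: I(r) = log|p(0)| + Σ_k log(r/|z_k|), summed over zeros inside |z| < r.
  log(r/|z_k|) for z_k = 1: log(2.5/1) = 0.9163
  Outside zeros (-6, -4) contribute nothing to the Jensen sum.
Sum over inside zeros: 0.9163.
I(r) = log|p(0)| + (inside sum) = 3.1781 + 0.9163 = 4.0943.
Note: since some zeros are outside |z| ≤ r, the simplified n·log(r) form does NOT apply — only the inside zeros contribute.

I(r) ≈ 4.0943.


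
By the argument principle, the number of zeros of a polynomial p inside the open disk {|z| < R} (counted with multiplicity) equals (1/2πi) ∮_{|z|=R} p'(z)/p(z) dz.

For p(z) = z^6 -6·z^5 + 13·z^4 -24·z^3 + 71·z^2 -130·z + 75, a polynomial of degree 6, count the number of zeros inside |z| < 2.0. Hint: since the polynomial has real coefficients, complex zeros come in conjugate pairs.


The zeros of p are: (2 + 1i), (2 - 1i), 3, 1, (-1 + 2i), (-1 - 2i).
Their magnitudes are: 2.236, 2.236, 3, 1, 2.236, 2.236.
Zeros with |z| < R = 2.0: 1.
Count = 1.
By the argument principle, (1/2πi) ∮_{|z|=R} p'(z)/p(z) dz equals exactly this count.

Number of zeros inside |z| < 2.0: 1.


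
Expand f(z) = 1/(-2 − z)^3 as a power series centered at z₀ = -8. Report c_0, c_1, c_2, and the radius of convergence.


Let w = z − z₀, so z = z₀ + w.
Then -2 − z = -2 − (z₀ + w) = (-2 − z₀) − w = 6 − w.
f(z) = 1/(6 − w)^3 = (1/(6)^3) · (1 − w/(6))^{−3}.
By the binomial series (1−u)^{−3} = Σ_{n≥0} C(n+2, 2) u^n for |u|<1, with u = w/(6):
  c_n = C(n+2, 2) / (6)^(n+3).
  c_0 = 1/(6)^3 = 1/216.
  c_1 = 3/(6)^4 = 1/432.
  c_2 = 6/(6)^5 = 1/1296.
The series is valid for |w/d| < 1, i.e. |z − z₀| < |d|.
Radius of convergence: R = |-2 − z₀| = |6| = 6 (distance from z₀ to the singularity z = -2).

c_0 = 1/216, c_1 = 1/432, c_2 = 1/1296; R = 6.


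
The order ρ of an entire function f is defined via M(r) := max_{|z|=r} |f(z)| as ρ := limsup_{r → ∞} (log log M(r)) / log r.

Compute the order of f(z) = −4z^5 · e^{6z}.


M(r) = max_{|z|=r} |-4|·|z|^5·|e^{6z}| = 4·r^5 · e^{6r^1} (the factors attain their maxima compatibly on |z|=r). Then log M(r) = log 4 + 5·log r + 6r^1, dominated by the last term, so log log M(r) ~ 1·log r. The polynomial factor -4z^5 contributes only a log r term and does not affect the order. ρ = 1.
Therefore ρ = 1.

Order ρ = 1.


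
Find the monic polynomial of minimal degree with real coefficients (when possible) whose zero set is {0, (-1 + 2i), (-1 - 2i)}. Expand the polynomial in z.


The polynomial is p(z) = ∏_{α ∈ S} (z − α), where S = {0, (-1 + 2i), (-1 - 2i)}.
Expanding the product yields: p(z) = z^3 + 2·z^2 + 5·z.
Note conjugate pairs combine to real quadratics: (z − (-1+2i))(z − (-1−2i)) = z² + 2z + 5.
The resulting polynomial has degree 3 and real coefficients as required.

p(z) = z^3 + 2·z^2 + 5·z.


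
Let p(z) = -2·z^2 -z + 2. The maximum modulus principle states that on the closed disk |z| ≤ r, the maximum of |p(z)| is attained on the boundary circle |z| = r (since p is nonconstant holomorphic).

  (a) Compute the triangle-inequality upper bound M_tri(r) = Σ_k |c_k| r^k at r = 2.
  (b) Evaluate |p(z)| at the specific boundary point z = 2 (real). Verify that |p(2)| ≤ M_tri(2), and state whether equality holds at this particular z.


Coefficients: c_0 = 2, c_1 = -1, c_2 = -2. Radius r = 2.
Part (a). Triangle bound: M_tri(r) = Σ_k |c_k| r^k
  = |2|·2^0 + |-1|·2^1 + |-2|·2^2
  = 2 + 2 + 8 = 12.
This bounds M(r) := max_{|z|=r} |p(z)| from above; equality holds iff all terms c_k z^k can be made to align in phase at a single z on |z|=r.
Part (b). At z = 2 (real, on the circle |z| = r):
  p(2) = (2)·2^0 + (-1)·2^1 + (-2)·2^2 = -8.
  |p(2)| = 8.
Check: |p(2)| = 8 ≤ 12 = M_tri(2). ✓ Equality does not hold at z = 2 (the coefficients have mixed signs, so the terms do not all align in phase there).

M_tri(2) = 12; |p(2)| = 8; equality at z=2: no.


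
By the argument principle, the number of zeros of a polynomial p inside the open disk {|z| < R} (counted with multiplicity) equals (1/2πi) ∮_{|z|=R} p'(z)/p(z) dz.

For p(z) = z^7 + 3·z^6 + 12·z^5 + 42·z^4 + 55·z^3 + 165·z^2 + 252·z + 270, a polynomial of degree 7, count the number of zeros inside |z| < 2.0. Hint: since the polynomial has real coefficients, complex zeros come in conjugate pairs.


The zeros of p are: (-1 + 1i), (-1 - 1i), -3, (0 + 3i), (0 - 3i), (1 + 2i), (1 - 2i).
Their magnitudes are: 1.414, 1.414, 3, 3, 3, 2.236, 2.236.
Zeros with |z| < R = 2.0: (-1 + 1i), (-1 - 1i).
Count = 2.
By the argument principle, (1/2πi) ∮_{|z|=R} p'(z)/p(z) dz equals exactly this count.

Number of zeros inside |z| < 2.0: 2.


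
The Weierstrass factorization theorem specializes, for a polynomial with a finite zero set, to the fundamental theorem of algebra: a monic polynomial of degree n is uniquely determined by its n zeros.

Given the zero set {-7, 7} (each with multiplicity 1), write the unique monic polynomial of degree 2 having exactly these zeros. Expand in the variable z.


The polynomial is p(z) = ∏_{α ∈ S} (z − α), where S = {-7, 7}.
Expanding the product yields: p(z) = z^2 -49.
The resulting polynomial has degree 2 and real coefficients as required.

p(z) = z^2 -49.


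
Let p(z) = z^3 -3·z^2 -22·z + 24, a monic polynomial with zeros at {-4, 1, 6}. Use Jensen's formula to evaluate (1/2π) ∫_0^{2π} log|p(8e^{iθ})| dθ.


Zeros: -4, 1, 6; r = 8.
Inside |z| < r: -4, 1, 6. Outside (|z| ≥ r): ∅.
p(0) = 24, so log|p(0)| = log(24) = 3.1781.
Apply Jensen: I(r) = log|p(0)| + Σ_k log(r/|z_k|), summed over zeros inside |z| < r.
  log(r/|z_k|) for z_k = -4: log(8/4) = 0.6931
  log(r/|z_k|) for z_k = 1: log(8/1) = 2.0794
  log(r/|z_k|) for z_k = 6: log(8/6) = 0.2877
Sum over inside zeros: 3.0603.
I(r) = log|p(0)| + (inside sum) = 3.1781 + 3.0603 = 6.2383.
Closed form (all zeros inside, monic): I(r) = n·log(r) = 3·log(8) = 6.2383. ✓

I(r) ≈ 6.2383.


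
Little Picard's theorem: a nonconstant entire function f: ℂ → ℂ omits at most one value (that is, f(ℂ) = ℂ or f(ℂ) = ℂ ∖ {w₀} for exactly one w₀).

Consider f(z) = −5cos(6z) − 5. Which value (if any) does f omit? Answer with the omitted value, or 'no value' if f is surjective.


Little Picard bounds the complement of f(ℂ) to at most one point.
cos is entire and surjective onto ℂ: for every w ∈ ℂ, cos(ζ) = w has a solution ζ ∈ ℂ (e.g., via the complex inverse arccos). With ζ = 6z this gives z = ζ/(6). Then -5·cos(6z) takes every value in -5·ℂ = ℂ, and adding -5 is a bijection of ℂ. So f is surjective and omits no value. (Note: only on the real line is cos bounded by [−1, 1].)

Omitted value: no value.


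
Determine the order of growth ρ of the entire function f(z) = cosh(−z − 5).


cosh(w) is a linear combination of e^{iw} and e^{−iw} (or e^w, e^{−w} in the hyperbolic case), so |cosh(w)| ≤ e^{|w|}. With w = −z − 5, |w| ≤ 1|z| + 5 = 1r + 5 on |z| = r, giving M(r) ≤ e^{1r + 5}, so ρ ≤ 1. On a suitable ray (z = it for sin/cos; z = t for sinh/cosh, t real → ∞), |cosh(−z − 5)| grows like e^{1|t|}/2, so ρ ≥ 1. Hence ρ = 1.
Therefore ρ = 1.

Order ρ = 1.


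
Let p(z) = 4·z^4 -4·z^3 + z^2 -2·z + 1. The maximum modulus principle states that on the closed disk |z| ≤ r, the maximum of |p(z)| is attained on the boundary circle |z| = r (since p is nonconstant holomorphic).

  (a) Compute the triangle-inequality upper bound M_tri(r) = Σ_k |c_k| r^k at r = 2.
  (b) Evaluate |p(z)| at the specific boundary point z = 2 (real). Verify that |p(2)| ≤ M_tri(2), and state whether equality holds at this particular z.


Coefficients: c_0 = 1, c_1 = -2, c_2 = 1, c_3 = -4, c_4 = 4. Radius r = 2.
Part (a). Triangle bound: M_tri(r) = Σ_k |c_k| r^k
  = |1|·2^0 + |-2|·2^1 + |1|·2^2 + |-4|·2^3 + |4|·2^4
  = 1 + 4 + 4 + 32 + 64 = 105.
This bounds M(r) := max_{|z|=r} |p(z)| from above; equality holds iff all terms c_k z^k can be made to align in phase at a single z on |z|=r.
Part (b). At z = 2 (real, on the circle |z| = r):
  p(2) = (1)·2^0 + (-2)·2^1 + (1)·2^2 + (-4)·2^3 + (4)·2^4 = 33.
  |p(2)| = 33.
Check: |p(2)| = 33 ≤ 105 = M_tri(2). ✓ Equality does not hold at z = 2 (the coefficients have mixed signs, so the terms do not all align in phase there).

M_tri(2) = 105; |p(2)| = 33; equality at z=2: no.


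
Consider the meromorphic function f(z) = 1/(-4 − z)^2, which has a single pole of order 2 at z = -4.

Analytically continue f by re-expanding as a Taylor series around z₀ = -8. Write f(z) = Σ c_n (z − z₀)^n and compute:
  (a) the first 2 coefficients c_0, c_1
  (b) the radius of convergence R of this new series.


Let w = z − z₀, so z = z₀ + w.
Then -4 − z = -4 − (z₀ + w) = (-4 − z₀) − w = 4 − w.
f(z) = 1/(4 − w)^2 = (1/(4)^2) · (1 − w/(4))^{−2}.
By the binomial series (1−u)^{−2} = Σ_{n≥0} C(n+1, 1) u^n for |u|<1, with u = w/(4):
  c_n = C(n+1, 1) / (4)^(n+2).
  c_0 = 1/(4)^2 = 1/16.
  c_1 = 2/(4)^3 = 1/32.
The series is valid for |w/d| < 1, i.e. |z − z₀| < |d|.
Radius of convergence: R = |-4 − z₀| = |4| = 4 (distance from z₀ to the singularity z = -4).

c_0 = 1/16, c_1 = 1/32; R = 4.


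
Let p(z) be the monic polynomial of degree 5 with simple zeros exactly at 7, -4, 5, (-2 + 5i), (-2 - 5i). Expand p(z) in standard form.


The polynomial is p(z) = ∏_{α ∈ S} (z − α), where S = {7, -4, 5, (-2 + 5i), (-2 - 5i)}.
Expanding the product yields: p(z) = z^5 -4·z^4 -16·z^3 -144·z^2 + 183·z + 4060.
Note conjugate pairs combine to real quadratics: (z − (-2+5i))(z − (-2−5i)) = z² + 4z + 29.
The resulting polynomial has degree 5 and real coefficients as required.

p(z) = z^5 -4·z^4 -16·z^3 -144·z^2 + 183·z + 4060.
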